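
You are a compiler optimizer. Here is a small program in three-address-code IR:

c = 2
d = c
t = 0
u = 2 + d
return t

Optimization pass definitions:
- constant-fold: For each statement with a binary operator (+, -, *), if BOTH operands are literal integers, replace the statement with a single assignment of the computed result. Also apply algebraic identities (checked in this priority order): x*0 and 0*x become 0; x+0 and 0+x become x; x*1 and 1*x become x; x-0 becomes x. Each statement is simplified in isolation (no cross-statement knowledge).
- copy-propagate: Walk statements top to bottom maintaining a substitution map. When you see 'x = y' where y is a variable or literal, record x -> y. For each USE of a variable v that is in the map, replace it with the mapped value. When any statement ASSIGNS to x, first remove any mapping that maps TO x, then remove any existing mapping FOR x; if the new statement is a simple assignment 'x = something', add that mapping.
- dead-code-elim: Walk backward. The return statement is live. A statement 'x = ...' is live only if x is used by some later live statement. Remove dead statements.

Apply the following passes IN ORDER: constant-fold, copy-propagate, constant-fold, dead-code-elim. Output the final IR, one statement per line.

Initial IR:
  c = 2
  d = c
  t = 0
  u = 2 + d
  return t
After constant-fold (5 stmts):
  c = 2
  d = c
  t = 0
  u = 2 + d
  return t
After copy-propagate (5 stmts):
  c = 2
  d = 2
  t = 0
  u = 2 + 2
  return 0
After constant-fold (5 stmts):
  c = 2
  d = 2
  t = 0
  u = 4
  return 0
After dead-code-elim (1 stmts):
  return 0

Answer: return 0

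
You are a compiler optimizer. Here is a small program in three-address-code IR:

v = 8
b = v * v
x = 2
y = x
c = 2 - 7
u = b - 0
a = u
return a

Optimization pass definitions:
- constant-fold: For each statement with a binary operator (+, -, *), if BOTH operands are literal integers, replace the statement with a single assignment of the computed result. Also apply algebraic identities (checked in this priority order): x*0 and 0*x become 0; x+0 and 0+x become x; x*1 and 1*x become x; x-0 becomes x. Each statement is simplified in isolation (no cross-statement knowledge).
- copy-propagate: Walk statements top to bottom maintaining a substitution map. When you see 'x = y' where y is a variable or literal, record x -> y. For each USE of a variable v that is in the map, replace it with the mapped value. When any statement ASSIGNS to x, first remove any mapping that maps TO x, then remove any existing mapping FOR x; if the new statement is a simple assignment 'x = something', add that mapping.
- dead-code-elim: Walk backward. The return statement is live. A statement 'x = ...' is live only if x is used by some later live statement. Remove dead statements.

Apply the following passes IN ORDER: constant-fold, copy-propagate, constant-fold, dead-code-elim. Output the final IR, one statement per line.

Answer: b = 64
return b

Derivation:
Initial IR:
  v = 8
  b = v * v
  x = 2
  y = x
  c = 2 - 7
  u = b - 0
  a = u
  return a
After constant-fold (8 stmts):
  v = 8
  b = v * v
  x = 2
  y = x
  c = -5
  u = b
  a = u
  return a
After copy-propagate (8 stmts):
  v = 8
  b = 8 * 8
  x = 2
  y = 2
  c = -5
  u = b
  a = b
  return b
After constant-fold (8 stmts):
  v = 8
  b = 64
  x = 2
  y = 2
  c = -5
  u = b
  a = b
  return b
After dead-code-elim (2 stmts):
  b = 64
  return b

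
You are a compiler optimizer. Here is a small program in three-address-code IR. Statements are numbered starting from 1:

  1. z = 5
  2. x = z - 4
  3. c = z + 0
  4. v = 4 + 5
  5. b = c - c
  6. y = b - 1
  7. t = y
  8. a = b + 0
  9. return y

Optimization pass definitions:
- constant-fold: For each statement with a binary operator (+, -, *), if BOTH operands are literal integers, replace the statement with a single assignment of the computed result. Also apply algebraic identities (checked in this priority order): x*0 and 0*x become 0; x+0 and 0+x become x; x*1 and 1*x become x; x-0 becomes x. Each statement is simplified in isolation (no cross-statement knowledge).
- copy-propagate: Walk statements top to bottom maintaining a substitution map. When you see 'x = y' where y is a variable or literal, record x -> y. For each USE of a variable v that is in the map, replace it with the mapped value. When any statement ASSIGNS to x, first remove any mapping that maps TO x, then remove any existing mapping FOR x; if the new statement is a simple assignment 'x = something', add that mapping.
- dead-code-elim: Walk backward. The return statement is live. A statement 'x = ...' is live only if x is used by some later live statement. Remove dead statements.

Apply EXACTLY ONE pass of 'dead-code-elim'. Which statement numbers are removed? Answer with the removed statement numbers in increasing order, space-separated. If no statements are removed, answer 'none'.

Answer: 2 4 7 8

Derivation:
Backward liveness scan:
Stmt 1 'z = 5': KEEP (z is live); live-in = []
Stmt 2 'x = z - 4': DEAD (x not in live set ['z'])
Stmt 3 'c = z + 0': KEEP (c is live); live-in = ['z']
Stmt 4 'v = 4 + 5': DEAD (v not in live set ['c'])
Stmt 5 'b = c - c': KEEP (b is live); live-in = ['c']
Stmt 6 'y = b - 1': KEEP (y is live); live-in = ['b']
Stmt 7 't = y': DEAD (t not in live set ['y'])
Stmt 8 'a = b + 0': DEAD (a not in live set ['y'])
Stmt 9 'return y': KEEP (return); live-in = ['y']
Removed statement numbers: [2, 4, 7, 8]
Surviving IR:
  z = 5
  c = z + 0
  b = c - c
  y = b - 1
  return y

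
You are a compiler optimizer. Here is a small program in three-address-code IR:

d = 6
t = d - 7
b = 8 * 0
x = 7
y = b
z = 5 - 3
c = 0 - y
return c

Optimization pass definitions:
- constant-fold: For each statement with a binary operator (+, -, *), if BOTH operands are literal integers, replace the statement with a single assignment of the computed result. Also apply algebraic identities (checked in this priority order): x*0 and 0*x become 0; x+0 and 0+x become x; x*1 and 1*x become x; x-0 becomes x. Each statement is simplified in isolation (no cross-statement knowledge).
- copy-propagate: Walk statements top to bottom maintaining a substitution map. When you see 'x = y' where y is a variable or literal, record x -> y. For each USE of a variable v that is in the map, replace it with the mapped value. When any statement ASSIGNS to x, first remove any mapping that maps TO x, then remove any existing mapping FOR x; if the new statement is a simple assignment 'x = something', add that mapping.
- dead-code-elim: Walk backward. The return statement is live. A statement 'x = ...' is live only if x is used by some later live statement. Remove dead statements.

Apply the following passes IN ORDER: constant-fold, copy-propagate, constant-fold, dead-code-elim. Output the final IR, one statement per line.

Initial IR:
  d = 6
  t = d - 7
  b = 8 * 0
  x = 7
  y = b
  z = 5 - 3
  c = 0 - y
  return c
After constant-fold (8 stmts):
  d = 6
  t = d - 7
  b = 0
  x = 7
  y = b
  z = 2
  c = 0 - y
  return c
After copy-propagate (8 stmts):
  d = 6
  t = 6 - 7
  b = 0
  x = 7
  y = 0
  z = 2
  c = 0 - 0
  return c
After constant-fold (8 stmts):
  d = 6
  t = -1
  b = 0
  x = 7
  y = 0
  z = 2
  c = 0
  return c
After dead-code-elim (2 stmts):
  c = 0
  return c

Answer: c = 0
return c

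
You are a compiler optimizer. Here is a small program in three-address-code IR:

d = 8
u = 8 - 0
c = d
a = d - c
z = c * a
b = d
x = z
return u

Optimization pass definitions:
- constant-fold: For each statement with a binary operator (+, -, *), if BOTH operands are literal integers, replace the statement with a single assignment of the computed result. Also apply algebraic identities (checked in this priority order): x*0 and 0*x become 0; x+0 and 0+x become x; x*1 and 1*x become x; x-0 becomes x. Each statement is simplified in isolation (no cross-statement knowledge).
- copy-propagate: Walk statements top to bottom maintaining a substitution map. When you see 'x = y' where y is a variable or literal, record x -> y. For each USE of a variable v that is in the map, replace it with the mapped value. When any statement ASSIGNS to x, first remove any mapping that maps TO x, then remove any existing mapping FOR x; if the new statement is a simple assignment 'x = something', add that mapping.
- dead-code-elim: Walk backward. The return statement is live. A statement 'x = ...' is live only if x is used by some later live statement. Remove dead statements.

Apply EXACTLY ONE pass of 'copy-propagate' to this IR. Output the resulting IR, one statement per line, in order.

Applying copy-propagate statement-by-statement:
  [1] d = 8  (unchanged)
  [2] u = 8 - 0  (unchanged)
  [3] c = d  -> c = 8
  [4] a = d - c  -> a = 8 - 8
  [5] z = c * a  -> z = 8 * a
  [6] b = d  -> b = 8
  [7] x = z  (unchanged)
  [8] return u  (unchanged)
Result (8 stmts):
  d = 8
  u = 8 - 0
  c = 8
  a = 8 - 8
  z = 8 * a
  b = 8
  x = z
  return u

Answer: d = 8
u = 8 - 0
c = 8
a = 8 - 8
z = 8 * a
b = 8
x = z
return u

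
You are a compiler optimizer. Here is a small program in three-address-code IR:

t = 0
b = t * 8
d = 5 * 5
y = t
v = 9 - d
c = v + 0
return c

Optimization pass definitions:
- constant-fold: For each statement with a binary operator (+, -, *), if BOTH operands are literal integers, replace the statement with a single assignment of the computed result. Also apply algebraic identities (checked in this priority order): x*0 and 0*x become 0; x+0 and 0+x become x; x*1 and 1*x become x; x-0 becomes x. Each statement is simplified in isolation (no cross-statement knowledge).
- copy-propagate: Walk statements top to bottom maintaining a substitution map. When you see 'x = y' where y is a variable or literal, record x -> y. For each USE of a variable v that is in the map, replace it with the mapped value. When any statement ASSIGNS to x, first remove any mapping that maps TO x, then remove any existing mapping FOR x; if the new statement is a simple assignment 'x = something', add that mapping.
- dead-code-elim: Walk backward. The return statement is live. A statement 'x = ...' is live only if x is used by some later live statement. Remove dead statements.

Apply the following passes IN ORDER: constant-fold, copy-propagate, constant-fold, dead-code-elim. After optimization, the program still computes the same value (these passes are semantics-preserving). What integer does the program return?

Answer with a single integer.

Answer: -16

Derivation:
Initial IR:
  t = 0
  b = t * 8
  d = 5 * 5
  y = t
  v = 9 - d
  c = v + 0
  return c
After constant-fold (7 stmts):
  t = 0
  b = t * 8
  d = 25
  y = t
  v = 9 - d
  c = v
  return c
After copy-propagate (7 stmts):
  t = 0
  b = 0 * 8
  d = 25
  y = 0
  v = 9 - 25
  c = v
  return v
After constant-fold (7 stmts):
  t = 0
  b = 0
  d = 25
  y = 0
  v = -16
  c = v
  return v
After dead-code-elim (2 stmts):
  v = -16
  return v
Evaluate:
  t = 0  =>  t = 0
  b = t * 8  =>  b = 0
  d = 5 * 5  =>  d = 25
  y = t  =>  y = 0
  v = 9 - d  =>  v = -16
  c = v + 0  =>  c = -16
  return c = -16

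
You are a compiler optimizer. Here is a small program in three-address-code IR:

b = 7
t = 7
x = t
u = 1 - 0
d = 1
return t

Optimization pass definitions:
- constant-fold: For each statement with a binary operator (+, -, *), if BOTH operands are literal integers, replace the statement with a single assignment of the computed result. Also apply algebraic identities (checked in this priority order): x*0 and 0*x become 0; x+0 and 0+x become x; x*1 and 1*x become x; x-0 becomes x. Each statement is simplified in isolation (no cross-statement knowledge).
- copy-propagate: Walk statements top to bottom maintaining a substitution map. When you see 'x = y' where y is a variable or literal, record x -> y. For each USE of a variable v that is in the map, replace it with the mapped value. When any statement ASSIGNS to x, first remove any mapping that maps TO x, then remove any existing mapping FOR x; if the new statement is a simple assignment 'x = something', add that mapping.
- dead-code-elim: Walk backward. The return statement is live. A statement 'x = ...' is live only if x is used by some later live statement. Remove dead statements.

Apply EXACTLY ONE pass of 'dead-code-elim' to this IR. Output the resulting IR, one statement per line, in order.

Answer: t = 7
return t

Derivation:
Applying dead-code-elim statement-by-statement:
  [6] return t  -> KEEP (return); live=['t']
  [5] d = 1  -> DEAD (d not live)
  [4] u = 1 - 0  -> DEAD (u not live)
  [3] x = t  -> DEAD (x not live)
  [2] t = 7  -> KEEP; live=[]
  [1] b = 7  -> DEAD (b not live)
Result (2 stmts):
  t = 7
  return t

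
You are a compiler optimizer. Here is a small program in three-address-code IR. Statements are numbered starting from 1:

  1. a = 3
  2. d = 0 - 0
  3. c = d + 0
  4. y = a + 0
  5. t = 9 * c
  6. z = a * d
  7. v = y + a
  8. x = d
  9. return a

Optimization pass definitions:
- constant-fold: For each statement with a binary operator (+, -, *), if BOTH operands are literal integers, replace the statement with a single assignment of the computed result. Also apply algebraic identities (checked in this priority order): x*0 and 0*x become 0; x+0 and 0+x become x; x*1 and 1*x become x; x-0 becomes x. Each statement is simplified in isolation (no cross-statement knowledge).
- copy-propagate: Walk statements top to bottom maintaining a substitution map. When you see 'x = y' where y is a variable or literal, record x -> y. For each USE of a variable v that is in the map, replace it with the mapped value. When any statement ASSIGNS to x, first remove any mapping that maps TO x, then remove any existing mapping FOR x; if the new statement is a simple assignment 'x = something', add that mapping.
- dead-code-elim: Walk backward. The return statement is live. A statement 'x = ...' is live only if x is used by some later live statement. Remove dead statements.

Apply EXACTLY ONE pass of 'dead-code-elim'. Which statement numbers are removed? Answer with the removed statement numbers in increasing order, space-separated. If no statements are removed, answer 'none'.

Answer: 2 3 4 5 6 7 8

Derivation:
Backward liveness scan:
Stmt 1 'a = 3': KEEP (a is live); live-in = []
Stmt 2 'd = 0 - 0': DEAD (d not in live set ['a'])
Stmt 3 'c = d + 0': DEAD (c not in live set ['a'])
Stmt 4 'y = a + 0': DEAD (y not in live set ['a'])
Stmt 5 't = 9 * c': DEAD (t not in live set ['a'])
Stmt 6 'z = a * d': DEAD (z not in live set ['a'])
Stmt 7 'v = y + a': DEAD (v not in live set ['a'])
Stmt 8 'x = d': DEAD (x not in live set ['a'])
Stmt 9 'return a': KEEP (return); live-in = ['a']
Removed statement numbers: [2, 3, 4, 5, 6, 7, 8]
Surviving IR:
  a = 3
  return a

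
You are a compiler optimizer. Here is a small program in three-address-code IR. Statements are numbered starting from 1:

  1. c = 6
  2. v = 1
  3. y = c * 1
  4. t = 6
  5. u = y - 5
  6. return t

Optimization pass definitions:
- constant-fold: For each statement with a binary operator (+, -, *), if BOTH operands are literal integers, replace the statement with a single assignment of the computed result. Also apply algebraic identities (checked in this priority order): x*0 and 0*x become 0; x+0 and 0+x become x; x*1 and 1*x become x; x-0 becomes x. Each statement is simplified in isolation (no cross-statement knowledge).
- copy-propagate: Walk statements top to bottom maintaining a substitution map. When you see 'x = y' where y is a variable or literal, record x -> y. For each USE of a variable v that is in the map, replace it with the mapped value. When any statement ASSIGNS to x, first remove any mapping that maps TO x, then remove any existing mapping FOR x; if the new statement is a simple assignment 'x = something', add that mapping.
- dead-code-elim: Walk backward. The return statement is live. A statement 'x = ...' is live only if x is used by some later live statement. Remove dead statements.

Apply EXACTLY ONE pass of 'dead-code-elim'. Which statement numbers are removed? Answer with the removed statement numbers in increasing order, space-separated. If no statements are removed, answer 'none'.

Answer: 1 2 3 5

Derivation:
Backward liveness scan:
Stmt 1 'c = 6': DEAD (c not in live set [])
Stmt 2 'v = 1': DEAD (v not in live set [])
Stmt 3 'y = c * 1': DEAD (y not in live set [])
Stmt 4 't = 6': KEEP (t is live); live-in = []
Stmt 5 'u = y - 5': DEAD (u not in live set ['t'])
Stmt 6 'return t': KEEP (return); live-in = ['t']
Removed statement numbers: [1, 2, 3, 5]
Surviving IR:
  t = 6
  return t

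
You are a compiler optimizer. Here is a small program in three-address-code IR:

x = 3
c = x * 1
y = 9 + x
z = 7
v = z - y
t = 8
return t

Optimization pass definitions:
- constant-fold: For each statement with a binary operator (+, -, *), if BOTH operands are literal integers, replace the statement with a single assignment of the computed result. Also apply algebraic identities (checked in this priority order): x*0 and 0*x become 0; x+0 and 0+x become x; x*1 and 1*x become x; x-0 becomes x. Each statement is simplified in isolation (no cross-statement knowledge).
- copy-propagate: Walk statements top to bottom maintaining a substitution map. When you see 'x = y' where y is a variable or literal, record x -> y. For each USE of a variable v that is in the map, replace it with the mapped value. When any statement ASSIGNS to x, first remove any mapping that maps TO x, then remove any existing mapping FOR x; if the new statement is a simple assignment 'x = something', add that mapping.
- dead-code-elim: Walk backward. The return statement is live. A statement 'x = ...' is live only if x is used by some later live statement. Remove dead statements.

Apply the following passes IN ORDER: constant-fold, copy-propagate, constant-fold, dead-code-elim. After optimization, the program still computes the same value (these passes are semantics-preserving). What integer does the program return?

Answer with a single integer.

Answer: 8

Derivation:
Initial IR:
  x = 3
  c = x * 1
  y = 9 + x
  z = 7
  v = z - y
  t = 8
  return t
After constant-fold (7 stmts):
  x = 3
  c = x
  y = 9 + x
  z = 7
  v = z - y
  t = 8
  return t
After copy-propagate (7 stmts):
  x = 3
  c = 3
  y = 9 + 3
  z = 7
  v = 7 - y
  t = 8
  return 8
After constant-fold (7 stmts):
  x = 3
  c = 3
  y = 12
  z = 7
  v = 7 - y
  t = 8
  return 8
After dead-code-elim (1 stmts):
  return 8
Evaluate:
  x = 3  =>  x = 3
  c = x * 1  =>  c = 3
  y = 9 + x  =>  y = 12
  z = 7  =>  z = 7
  v = z - y  =>  v = -5
  t = 8  =>  t = 8
  return t = 8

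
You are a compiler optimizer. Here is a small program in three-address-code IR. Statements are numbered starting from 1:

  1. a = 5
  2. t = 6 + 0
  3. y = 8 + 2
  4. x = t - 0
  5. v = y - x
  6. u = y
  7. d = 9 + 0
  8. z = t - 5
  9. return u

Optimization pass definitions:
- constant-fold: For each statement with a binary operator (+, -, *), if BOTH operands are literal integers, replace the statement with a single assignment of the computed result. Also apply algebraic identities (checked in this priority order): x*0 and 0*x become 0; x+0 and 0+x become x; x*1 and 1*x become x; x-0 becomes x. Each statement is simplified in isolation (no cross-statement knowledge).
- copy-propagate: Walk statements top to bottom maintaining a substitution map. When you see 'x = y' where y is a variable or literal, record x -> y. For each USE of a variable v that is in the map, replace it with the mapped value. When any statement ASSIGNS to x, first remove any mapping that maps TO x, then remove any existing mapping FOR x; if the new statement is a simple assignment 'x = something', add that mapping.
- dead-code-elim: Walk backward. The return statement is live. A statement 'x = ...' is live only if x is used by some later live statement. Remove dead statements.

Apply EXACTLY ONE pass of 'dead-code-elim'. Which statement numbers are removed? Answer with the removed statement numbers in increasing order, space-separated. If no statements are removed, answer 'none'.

Answer: 1 2 4 5 7 8

Derivation:
Backward liveness scan:
Stmt 1 'a = 5': DEAD (a not in live set [])
Stmt 2 't = 6 + 0': DEAD (t not in live set [])
Stmt 3 'y = 8 + 2': KEEP (y is live); live-in = []
Stmt 4 'x = t - 0': DEAD (x not in live set ['y'])
Stmt 5 'v = y - x': DEAD (v not in live set ['y'])
Stmt 6 'u = y': KEEP (u is live); live-in = ['y']
Stmt 7 'd = 9 + 0': DEAD (d not in live set ['u'])
Stmt 8 'z = t - 5': DEAD (z not in live set ['u'])
Stmt 9 'return u': KEEP (return); live-in = ['u']
Removed statement numbers: [1, 2, 4, 5, 7, 8]
Surviving IR:
  y = 8 + 2
  u = y
  return u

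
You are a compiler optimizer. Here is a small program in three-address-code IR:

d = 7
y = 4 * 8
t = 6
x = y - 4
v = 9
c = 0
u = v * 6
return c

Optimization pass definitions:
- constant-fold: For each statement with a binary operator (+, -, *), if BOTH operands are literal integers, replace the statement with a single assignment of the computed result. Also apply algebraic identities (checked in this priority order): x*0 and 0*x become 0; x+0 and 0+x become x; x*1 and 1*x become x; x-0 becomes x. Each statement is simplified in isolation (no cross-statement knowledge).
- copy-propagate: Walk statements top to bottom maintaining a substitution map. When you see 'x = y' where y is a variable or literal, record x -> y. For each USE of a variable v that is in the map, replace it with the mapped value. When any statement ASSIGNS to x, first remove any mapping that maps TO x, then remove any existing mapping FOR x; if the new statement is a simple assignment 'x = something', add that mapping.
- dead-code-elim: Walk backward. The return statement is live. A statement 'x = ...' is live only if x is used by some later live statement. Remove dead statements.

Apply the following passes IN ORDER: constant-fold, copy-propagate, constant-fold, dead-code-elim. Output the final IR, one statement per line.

Initial IR:
  d = 7
  y = 4 * 8
  t = 6
  x = y - 4
  v = 9
  c = 0
  u = v * 6
  return c
After constant-fold (8 stmts):
  d = 7
  y = 32
  t = 6
  x = y - 4
  v = 9
  c = 0
  u = v * 6
  return c
After copy-propagate (8 stmts):
  d = 7
  y = 32
  t = 6
  x = 32 - 4
  v = 9
  c = 0
  u = 9 * 6
  return 0
After constant-fold (8 stmts):
  d = 7
  y = 32
  t = 6
  x = 28
  v = 9
  c = 0
  u = 54
  return 0
After dead-code-elim (1 stmts):
  return 0

Answer: return 0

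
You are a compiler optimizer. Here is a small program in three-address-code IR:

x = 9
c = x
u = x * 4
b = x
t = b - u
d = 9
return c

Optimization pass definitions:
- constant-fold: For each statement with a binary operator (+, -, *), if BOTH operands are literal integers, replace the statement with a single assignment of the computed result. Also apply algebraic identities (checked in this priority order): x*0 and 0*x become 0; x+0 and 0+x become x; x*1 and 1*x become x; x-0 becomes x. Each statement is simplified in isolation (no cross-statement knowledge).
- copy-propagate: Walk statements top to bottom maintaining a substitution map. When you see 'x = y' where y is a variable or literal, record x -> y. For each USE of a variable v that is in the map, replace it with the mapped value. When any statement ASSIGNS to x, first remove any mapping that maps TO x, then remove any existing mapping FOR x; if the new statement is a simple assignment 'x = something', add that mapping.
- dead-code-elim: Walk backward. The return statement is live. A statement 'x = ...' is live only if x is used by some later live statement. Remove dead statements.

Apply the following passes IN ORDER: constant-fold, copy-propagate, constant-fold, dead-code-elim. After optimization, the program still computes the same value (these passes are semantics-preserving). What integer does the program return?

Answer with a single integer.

Answer: 9

Derivation:
Initial IR:
  x = 9
  c = x
  u = x * 4
  b = x
  t = b - u
  d = 9
  return c
After constant-fold (7 stmts):
  x = 9
  c = x
  u = x * 4
  b = x
  t = b - u
  d = 9
  return c
After copy-propagate (7 stmts):
  x = 9
  c = 9
  u = 9 * 4
  b = 9
  t = 9 - u
  d = 9
  return 9
After constant-fold (7 stmts):
  x = 9
  c = 9
  u = 36
  b = 9
  t = 9 - u
  d = 9
  return 9
After dead-code-elim (1 stmts):
  return 9
Evaluate:
  x = 9  =>  x = 9
  c = x  =>  c = 9
  u = x * 4  =>  u = 36
  b = x  =>  b = 9
  t = b - u  =>  t = -27
  d = 9  =>  d = 9
  return c = 9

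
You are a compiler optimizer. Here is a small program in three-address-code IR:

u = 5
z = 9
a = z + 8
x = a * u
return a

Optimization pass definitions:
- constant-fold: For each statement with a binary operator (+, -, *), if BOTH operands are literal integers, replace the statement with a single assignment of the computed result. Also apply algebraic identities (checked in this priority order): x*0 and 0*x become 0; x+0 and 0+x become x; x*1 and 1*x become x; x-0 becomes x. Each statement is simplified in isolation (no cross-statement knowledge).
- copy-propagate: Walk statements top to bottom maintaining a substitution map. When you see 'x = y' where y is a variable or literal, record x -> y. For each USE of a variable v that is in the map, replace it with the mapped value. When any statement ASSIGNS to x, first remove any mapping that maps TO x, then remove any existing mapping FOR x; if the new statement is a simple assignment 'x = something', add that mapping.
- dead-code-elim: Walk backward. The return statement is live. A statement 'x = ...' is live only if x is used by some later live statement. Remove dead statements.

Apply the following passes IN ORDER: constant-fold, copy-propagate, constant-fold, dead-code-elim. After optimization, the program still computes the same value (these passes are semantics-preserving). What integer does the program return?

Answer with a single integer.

Answer: 17

Derivation:
Initial IR:
  u = 5
  z = 9
  a = z + 8
  x = a * u
  return a
After constant-fold (5 stmts):
  u = 5
  z = 9
  a = z + 8
  x = a * u
  return a
After copy-propagate (5 stmts):
  u = 5
  z = 9
  a = 9 + 8
  x = a * 5
  return a
After constant-fold (5 stmts):
  u = 5
  z = 9
  a = 17
  x = a * 5
  return a
After dead-code-elim (2 stmts):
  a = 17
  return a
Evaluate:
  u = 5  =>  u = 5
  z = 9  =>  z = 9
  a = z + 8  =>  a = 17
  x = a * u  =>  x = 85
  return a = 17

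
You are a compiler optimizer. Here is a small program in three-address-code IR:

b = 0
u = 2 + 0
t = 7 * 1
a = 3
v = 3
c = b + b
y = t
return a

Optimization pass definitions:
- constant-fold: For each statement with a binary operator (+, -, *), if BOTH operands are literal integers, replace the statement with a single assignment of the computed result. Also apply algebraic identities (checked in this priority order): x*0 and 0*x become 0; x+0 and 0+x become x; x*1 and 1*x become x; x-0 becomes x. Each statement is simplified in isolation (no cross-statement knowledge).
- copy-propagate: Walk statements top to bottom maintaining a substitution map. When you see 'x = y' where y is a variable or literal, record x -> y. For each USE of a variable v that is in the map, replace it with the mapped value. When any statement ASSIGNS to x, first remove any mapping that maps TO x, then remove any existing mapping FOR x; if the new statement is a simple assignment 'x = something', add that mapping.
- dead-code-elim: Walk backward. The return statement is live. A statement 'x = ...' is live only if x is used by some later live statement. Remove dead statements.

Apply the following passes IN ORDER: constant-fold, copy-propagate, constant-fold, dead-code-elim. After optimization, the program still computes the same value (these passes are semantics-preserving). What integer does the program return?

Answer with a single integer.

Initial IR:
  b = 0
  u = 2 + 0
  t = 7 * 1
  a = 3
  v = 3
  c = b + b
  y = t
  return a
After constant-fold (8 stmts):
  b = 0
  u = 2
  t = 7
  a = 3
  v = 3
  c = b + b
  y = t
  return a
After copy-propagate (8 stmts):
  b = 0
  u = 2
  t = 7
  a = 3
  v = 3
  c = 0 + 0
  y = 7
  return 3
After constant-fold (8 stmts):
  b = 0
  u = 2
  t = 7
  a = 3
  v = 3
  c = 0
  y = 7
  return 3
After dead-code-elim (1 stmts):
  return 3
Evaluate:
  b = 0  =>  b = 0
  u = 2 + 0  =>  u = 2
  t = 7 * 1  =>  t = 7
  a = 3  =>  a = 3
  v = 3  =>  v = 3
  c = b + b  =>  c = 0
  y = t  =>  y = 7
  return a = 3

Answer: 3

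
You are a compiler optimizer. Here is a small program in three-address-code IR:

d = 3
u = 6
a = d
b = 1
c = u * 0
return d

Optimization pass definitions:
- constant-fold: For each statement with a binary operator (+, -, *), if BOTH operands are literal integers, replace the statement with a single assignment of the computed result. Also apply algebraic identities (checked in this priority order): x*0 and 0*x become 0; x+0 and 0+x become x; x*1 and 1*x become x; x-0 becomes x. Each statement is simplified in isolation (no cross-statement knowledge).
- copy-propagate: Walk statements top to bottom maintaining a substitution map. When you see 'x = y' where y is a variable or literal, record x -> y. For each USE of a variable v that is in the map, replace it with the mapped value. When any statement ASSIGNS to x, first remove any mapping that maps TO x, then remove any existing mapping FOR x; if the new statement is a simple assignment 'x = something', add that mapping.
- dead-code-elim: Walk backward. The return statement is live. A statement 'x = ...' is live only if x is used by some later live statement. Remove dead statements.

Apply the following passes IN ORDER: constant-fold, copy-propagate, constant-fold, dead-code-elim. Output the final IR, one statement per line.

Answer: return 3

Derivation:
Initial IR:
  d = 3
  u = 6
  a = d
  b = 1
  c = u * 0
  return d
After constant-fold (6 stmts):
  d = 3
  u = 6
  a = d
  b = 1
  c = 0
  return d
After copy-propagate (6 stmts):
  d = 3
  u = 6
  a = 3
  b = 1
  c = 0
  return 3
After constant-fold (6 stmts):
  d = 3
  u = 6
  a = 3
  b = 1
  c = 0
  return 3
After dead-code-elim (1 stmts):
  return 3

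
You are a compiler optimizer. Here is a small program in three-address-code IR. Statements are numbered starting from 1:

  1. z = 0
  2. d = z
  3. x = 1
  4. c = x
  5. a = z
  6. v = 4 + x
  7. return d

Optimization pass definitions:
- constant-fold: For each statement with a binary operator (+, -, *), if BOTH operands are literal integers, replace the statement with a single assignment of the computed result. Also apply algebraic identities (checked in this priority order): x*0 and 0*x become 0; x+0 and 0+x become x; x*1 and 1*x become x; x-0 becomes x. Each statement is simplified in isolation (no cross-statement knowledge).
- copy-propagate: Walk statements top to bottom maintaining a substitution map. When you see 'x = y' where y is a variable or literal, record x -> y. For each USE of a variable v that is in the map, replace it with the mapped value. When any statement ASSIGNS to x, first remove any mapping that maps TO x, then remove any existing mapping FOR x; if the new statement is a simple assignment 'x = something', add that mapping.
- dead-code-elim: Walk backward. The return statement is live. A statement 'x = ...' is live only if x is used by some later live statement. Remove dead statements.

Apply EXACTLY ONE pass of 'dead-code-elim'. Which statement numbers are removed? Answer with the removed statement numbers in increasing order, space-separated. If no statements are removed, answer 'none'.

Backward liveness scan:
Stmt 1 'z = 0': KEEP (z is live); live-in = []
Stmt 2 'd = z': KEEP (d is live); live-in = ['z']
Stmt 3 'x = 1': DEAD (x not in live set ['d'])
Stmt 4 'c = x': DEAD (c not in live set ['d'])
Stmt 5 'a = z': DEAD (a not in live set ['d'])
Stmt 6 'v = 4 + x': DEAD (v not in live set ['d'])
Stmt 7 'return d': KEEP (return); live-in = ['d']
Removed statement numbers: [3, 4, 5, 6]
Surviving IR:
  z = 0
  d = z
  return d

Answer: 3 4 5 6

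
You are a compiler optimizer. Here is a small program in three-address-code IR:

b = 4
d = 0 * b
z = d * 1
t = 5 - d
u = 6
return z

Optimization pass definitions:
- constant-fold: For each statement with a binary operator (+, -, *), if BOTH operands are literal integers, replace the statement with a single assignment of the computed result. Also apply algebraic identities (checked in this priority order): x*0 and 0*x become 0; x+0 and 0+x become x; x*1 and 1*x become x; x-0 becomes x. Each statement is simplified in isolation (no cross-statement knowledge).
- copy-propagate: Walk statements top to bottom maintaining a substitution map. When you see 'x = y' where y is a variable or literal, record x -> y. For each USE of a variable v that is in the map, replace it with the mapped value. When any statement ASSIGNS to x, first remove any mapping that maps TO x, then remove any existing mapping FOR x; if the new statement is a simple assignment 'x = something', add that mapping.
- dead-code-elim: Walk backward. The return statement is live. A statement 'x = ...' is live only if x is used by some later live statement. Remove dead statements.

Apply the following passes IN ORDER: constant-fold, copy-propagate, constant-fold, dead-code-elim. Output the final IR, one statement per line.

Initial IR:
  b = 4
  d = 0 * b
  z = d * 1
  t = 5 - d
  u = 6
  return z
After constant-fold (6 stmts):
  b = 4
  d = 0
  z = d
  t = 5 - d
  u = 6
  return z
After copy-propagate (6 stmts):
  b = 4
  d = 0
  z = 0
  t = 5 - 0
  u = 6
  return 0
After constant-fold (6 stmts):
  b = 4
  d = 0
  z = 0
  t = 5
  u = 6
  return 0
After dead-code-elim (1 stmts):
  return 0

Answer: return 0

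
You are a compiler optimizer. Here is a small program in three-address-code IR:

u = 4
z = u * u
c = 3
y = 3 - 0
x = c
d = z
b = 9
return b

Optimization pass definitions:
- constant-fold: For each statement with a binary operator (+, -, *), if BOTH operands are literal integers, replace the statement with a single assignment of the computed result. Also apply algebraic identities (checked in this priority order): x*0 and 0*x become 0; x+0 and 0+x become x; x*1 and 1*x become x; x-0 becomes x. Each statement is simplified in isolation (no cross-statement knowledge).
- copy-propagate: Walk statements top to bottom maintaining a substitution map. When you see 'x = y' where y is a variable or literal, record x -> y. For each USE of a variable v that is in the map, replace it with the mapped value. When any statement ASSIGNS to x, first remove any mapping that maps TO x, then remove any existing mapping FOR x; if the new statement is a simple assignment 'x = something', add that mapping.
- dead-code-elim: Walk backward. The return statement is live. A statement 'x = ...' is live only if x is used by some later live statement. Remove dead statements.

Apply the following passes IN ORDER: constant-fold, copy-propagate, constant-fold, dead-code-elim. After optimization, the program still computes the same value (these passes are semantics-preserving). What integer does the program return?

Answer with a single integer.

Answer: 9

Derivation:
Initial IR:
  u = 4
  z = u * u
  c = 3
  y = 3 - 0
  x = c
  d = z
  b = 9
  return b
After constant-fold (8 stmts):
  u = 4
  z = u * u
  c = 3
  y = 3
  x = c
  d = z
  b = 9
  return b
After copy-propagate (8 stmts):
  u = 4
  z = 4 * 4
  c = 3
  y = 3
  x = 3
  d = z
  b = 9
  return 9
After constant-fold (8 stmts):
  u = 4
  z = 16
  c = 3
  y = 3
  x = 3
  d = z
  b = 9
  return 9
After dead-code-elim (1 stmts):
  return 9
Evaluate:
  u = 4  =>  u = 4
  z = u * u  =>  z = 16
  c = 3  =>  c = 3
  y = 3 - 0  =>  y = 3
  x = c  =>  x = 3
  d = z  =>  d = 16
  b = 9  =>  b = 9
  return b = 9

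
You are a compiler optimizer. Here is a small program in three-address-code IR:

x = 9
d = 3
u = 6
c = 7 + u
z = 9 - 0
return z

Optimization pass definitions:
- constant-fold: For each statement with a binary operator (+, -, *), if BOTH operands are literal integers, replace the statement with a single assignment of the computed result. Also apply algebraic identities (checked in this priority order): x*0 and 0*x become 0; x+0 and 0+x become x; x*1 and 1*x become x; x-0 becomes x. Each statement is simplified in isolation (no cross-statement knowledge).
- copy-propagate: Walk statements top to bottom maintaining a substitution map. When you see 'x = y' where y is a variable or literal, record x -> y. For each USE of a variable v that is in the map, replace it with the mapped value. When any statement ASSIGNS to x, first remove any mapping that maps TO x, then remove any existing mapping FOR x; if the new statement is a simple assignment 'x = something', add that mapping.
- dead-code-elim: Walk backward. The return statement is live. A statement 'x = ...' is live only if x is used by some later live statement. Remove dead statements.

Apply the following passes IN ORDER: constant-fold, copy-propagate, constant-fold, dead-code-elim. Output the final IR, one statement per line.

Answer: return 9

Derivation:
Initial IR:
  x = 9
  d = 3
  u = 6
  c = 7 + u
  z = 9 - 0
  return z
After constant-fold (6 stmts):
  x = 9
  d = 3
  u = 6
  c = 7 + u
  z = 9
  return z
After copy-propagate (6 stmts):
  x = 9
  d = 3
  u = 6
  c = 7 + 6
  z = 9
  return 9
After constant-fold (6 stmts):
  x = 9
  d = 3
  u = 6
  c = 13
  z = 9
  return 9
After dead-code-elim (1 stmts):
  return 9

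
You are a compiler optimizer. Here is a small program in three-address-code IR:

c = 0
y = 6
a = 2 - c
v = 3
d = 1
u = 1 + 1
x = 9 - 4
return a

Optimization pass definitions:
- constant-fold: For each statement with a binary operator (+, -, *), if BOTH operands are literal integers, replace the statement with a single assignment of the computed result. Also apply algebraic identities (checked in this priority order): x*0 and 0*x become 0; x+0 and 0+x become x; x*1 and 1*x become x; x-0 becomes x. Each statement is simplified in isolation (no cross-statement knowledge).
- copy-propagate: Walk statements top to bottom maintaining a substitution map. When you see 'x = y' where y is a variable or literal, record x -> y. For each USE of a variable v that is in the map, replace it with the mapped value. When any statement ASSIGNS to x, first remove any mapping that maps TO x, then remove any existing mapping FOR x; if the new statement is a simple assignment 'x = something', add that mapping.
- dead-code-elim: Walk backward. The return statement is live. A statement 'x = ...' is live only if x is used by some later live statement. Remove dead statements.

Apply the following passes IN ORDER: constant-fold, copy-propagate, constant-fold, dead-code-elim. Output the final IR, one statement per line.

Answer: a = 2
return a

Derivation:
Initial IR:
  c = 0
  y = 6
  a = 2 - c
  v = 3
  d = 1
  u = 1 + 1
  x = 9 - 4
  return a
After constant-fold (8 stmts):
  c = 0
  y = 6
  a = 2 - c
  v = 3
  d = 1
  u = 2
  x = 5
  return a
After copy-propagate (8 stmts):
  c = 0
  y = 6
  a = 2 - 0
  v = 3
  d = 1
  u = 2
  x = 5
  return a
After constant-fold (8 stmts):
  c = 0
  y = 6
  a = 2
  v = 3
  d = 1
  u = 2
  x = 5
  return a
After dead-code-elim (2 stmts):
  a = 2
  return a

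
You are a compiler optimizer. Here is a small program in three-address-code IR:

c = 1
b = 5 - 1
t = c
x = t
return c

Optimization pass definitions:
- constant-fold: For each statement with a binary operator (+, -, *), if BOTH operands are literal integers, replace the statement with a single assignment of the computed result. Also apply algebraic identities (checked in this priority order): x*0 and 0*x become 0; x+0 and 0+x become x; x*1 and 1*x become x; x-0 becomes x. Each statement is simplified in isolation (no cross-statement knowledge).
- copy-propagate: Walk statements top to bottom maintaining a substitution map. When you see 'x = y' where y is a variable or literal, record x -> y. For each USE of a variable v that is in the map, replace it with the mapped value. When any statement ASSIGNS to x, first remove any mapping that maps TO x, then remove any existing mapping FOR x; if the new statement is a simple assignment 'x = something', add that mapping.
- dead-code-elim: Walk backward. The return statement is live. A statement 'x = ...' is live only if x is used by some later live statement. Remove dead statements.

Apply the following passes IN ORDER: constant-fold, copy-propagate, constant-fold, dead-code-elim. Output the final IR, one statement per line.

Initial IR:
  c = 1
  b = 5 - 1
  t = c
  x = t
  return c
After constant-fold (5 stmts):
  c = 1
  b = 4
  t = c
  x = t
  return c
After copy-propagate (5 stmts):
  c = 1
  b = 4
  t = 1
  x = 1
  return 1
After constant-fold (5 stmts):
  c = 1
  b = 4
  t = 1
  x = 1
  return 1
After dead-code-elim (1 stmts):
  return 1

Answer: return 1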